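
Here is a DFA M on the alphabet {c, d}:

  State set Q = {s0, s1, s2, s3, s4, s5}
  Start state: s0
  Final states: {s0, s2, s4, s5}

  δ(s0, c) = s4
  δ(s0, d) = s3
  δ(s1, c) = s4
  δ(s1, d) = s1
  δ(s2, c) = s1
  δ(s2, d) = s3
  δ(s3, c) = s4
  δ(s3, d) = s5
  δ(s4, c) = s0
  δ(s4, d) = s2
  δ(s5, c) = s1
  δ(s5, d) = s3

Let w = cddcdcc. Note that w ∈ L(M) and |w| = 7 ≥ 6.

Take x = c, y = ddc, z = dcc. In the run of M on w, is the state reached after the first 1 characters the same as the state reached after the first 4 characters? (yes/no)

State sequence: s0 -c-> s4 -d-> s2 -d-> s3 -c-> s4

After x (step 1): s4. After xy (step 4): s4.
They match, so y = ddc drives M around a cycle from s4 back to itself; pumping y any number of times keeps M in s4 before reading z, and xyⁱz ∈ L(M) for every i ≥ 0.

yes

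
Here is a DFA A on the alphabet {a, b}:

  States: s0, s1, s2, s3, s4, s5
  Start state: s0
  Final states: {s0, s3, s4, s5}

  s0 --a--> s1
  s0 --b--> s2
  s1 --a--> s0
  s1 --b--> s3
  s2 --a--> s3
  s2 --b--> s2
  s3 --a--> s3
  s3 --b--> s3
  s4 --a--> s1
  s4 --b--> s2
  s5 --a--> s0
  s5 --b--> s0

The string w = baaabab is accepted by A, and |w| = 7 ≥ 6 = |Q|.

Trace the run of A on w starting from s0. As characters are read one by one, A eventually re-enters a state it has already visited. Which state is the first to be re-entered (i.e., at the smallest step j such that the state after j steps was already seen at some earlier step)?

s3

State sequence: s0 -b-> s2 -a-> s3 -a-> s3 -a-> s3 -b-> s3 -a-> s3 -b-> s3
First repeat at step 3: s3 was already visited.

The earliest repeat is at step j = 3: A is in s3, which it already visited at step i = 2.
The DFA has 6 states, so the proof of the pumping lemma guarantees a repeated state among the first 6+1 visited; the segment between the two visits is the pumpable y.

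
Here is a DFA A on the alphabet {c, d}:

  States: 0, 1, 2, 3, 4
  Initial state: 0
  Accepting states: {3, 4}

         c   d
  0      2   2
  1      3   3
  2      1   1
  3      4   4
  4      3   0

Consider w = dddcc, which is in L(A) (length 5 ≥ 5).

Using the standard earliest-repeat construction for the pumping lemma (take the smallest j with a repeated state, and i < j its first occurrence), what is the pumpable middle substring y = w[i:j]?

State sequence: 0 -d-> 2 -d-> 1 -d-> 3 -c-> 4 -c-> 3
First repeat at step 5: 3 was already visited.

So i = 3, j = 5, giving x = w[0:3] = ddd, y = w[3:5] = cc, z = w[5:5] = ε.
Check: |xy| = 5 ≤ 5 and |y| = 2 ≥ 1. Reading y takes A from 3 back to 3, so every xyⁱz is accepted.

cc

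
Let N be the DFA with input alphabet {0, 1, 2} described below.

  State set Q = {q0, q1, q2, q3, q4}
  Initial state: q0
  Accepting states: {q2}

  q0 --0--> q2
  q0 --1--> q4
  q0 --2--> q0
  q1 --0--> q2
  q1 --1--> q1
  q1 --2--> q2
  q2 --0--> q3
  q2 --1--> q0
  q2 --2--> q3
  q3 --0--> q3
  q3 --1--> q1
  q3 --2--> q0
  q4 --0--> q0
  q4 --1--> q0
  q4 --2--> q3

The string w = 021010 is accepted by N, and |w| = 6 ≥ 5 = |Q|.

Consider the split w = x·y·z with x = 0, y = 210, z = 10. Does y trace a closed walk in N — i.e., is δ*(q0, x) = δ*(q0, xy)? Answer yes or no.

Run of N on the first 4 characters of w = 0 2 1 0:
  step 0: q0  (start)
  step 1: q2  (read 0: q0→q2)
  step 2: q3  (read 2: q2→q3)
  step 3: q1  (read 1: q3→q1)
  step 4: q2  (read 0: q1→q2)

After x (step 1): q2. After xy (step 4): q2.
They match, so y = 210 drives N around a cycle from q2 back to itself; pumping y any number of times keeps N in q2 before reading z, and xyⁱz ∈ L(N) for every i ≥ 0.

yes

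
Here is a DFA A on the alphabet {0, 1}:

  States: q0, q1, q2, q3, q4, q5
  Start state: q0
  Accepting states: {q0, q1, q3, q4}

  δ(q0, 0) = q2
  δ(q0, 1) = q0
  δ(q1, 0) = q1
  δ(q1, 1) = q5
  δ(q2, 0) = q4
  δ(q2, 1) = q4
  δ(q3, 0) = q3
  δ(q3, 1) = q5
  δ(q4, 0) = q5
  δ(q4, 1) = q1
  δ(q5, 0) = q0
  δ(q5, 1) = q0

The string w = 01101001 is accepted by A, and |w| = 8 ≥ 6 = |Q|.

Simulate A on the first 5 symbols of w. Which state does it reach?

q5

Run of A on the first 5 characters of w = 0 1 1 0 1:
  step 0: q0  (start)
  step 1: q2  (read 0: q0→q2)
  step 2: q4  (read 1: q2→q4)
  step 3: q1  (read 1: q4→q1)
  step 4: q1  (read 0: q1→q1)
  step 5: q5  (read 1: q1→q5)

After reading 5 characters, A is in state q5.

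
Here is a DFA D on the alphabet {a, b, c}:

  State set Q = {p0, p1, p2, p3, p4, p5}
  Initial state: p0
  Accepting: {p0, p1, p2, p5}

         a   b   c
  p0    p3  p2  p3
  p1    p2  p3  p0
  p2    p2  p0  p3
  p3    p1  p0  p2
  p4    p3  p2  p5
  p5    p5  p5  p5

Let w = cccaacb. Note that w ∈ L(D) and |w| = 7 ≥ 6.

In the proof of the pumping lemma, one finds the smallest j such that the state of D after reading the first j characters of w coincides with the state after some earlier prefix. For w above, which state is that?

p3

State sequence: p0 -c-> p3 -c-> p2 -c-> p3 -a-> p1 -a-> p2 -c-> p3 -b-> p0
First repeat at step 3: p3 was already visited.

The earliest repeat is at step j = 3: D is in p3, which it already visited at step i = 1.
With |Q| = 6, pigeonhole forces a state repeat no later than step 6; the substring read between the first and second visits to that state can be pumped.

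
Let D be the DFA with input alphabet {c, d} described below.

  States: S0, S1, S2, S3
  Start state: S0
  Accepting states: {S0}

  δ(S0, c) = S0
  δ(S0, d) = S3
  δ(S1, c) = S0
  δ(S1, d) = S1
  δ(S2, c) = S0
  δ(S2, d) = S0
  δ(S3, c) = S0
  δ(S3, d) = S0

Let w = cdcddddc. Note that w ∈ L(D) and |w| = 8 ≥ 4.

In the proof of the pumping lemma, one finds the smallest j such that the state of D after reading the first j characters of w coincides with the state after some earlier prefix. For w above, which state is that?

S0

Run of D on w = c d c d d d d c:
  step 0: S0  (start)
  step 1: S0  (read c: S0→S0)   ← first repeat (S0 seen earlier)
  step 2: S3  (read d: S0→S3)
  step 3: S0  (read c: S3→S0)
  step 4: S3  (read d: S0→S3)
  step 5: S0  (read d: S3→S0)
  step 6: S3  (read d: S0→S3)
  step 7: S0  (read d: S3→S0)
  step 8: S0  (read c: S0→S0)

The earliest repeat is at step j = 1: D is in S0, which it already visited at step i = 0.
Since D has 4 states, any run of length ≥ 4 visits 4+1 states, so by pigeonhole some state repeats within the first 4 steps — that repeat gives the pumpable loop.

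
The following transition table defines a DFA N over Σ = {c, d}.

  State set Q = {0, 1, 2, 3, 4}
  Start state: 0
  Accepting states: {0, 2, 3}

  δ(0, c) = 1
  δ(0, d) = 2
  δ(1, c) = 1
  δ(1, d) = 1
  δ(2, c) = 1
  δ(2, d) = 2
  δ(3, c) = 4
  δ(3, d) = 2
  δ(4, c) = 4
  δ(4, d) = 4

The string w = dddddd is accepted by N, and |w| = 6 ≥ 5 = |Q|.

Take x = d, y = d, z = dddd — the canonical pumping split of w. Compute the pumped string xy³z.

dddddddd

xy^3z = d·d·d·d·dddd = dddddddd.
Reading y = d takes N from 2 back to 2, so after x·y·y·y the machine is still in 2, and z then leads to the accepting state 2. Hence dddddddd ∈ L(N).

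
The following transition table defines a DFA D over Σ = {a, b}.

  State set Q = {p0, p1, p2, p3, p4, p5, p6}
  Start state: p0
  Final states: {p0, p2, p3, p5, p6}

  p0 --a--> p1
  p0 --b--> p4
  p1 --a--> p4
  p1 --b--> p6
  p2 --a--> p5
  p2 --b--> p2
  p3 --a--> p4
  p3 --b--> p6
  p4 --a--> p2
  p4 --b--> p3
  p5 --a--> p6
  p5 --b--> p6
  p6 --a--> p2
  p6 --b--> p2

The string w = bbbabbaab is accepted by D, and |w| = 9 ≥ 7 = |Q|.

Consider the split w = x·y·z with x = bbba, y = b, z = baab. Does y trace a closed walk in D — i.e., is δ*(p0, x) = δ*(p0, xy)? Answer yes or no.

State sequence: p0 -b-> p4 -b-> p3 -b-> p6 -a-> p2 -b-> p2

After x (step 4): p2. After xy (step 5): p2.
They match, so y = b drives D around a cycle from p2 back to itself; pumping y any number of times keeps D in p2 before reading z, and xyⁱz ∈ L(D) for every i ≥ 0.

yes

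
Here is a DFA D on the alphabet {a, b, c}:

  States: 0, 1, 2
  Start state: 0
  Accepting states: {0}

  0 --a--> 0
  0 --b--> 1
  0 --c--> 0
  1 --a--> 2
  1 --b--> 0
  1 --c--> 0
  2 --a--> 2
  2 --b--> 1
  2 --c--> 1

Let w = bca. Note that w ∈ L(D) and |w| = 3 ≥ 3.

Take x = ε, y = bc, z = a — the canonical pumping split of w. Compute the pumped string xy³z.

bcbcbca

xy^3z = ε·bc·bc·bc·a = bcbcbca.
Reading y = bc takes D from 0 back to 0, so after x·y·y·y the machine is still in 0, and z then leads to the accepting state 0. Hence bcbcbca ∈ L(D).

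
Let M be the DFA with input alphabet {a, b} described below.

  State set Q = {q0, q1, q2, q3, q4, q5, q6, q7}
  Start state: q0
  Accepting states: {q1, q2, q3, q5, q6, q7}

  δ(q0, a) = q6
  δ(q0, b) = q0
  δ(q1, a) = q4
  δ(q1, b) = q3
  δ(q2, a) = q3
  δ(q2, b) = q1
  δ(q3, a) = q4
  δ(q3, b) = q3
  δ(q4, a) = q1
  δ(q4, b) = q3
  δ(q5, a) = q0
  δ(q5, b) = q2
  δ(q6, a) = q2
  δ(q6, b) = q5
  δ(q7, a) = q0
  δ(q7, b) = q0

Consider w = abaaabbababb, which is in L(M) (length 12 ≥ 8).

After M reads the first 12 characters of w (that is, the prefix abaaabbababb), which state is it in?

q3

State sequence: q0 -a-> q6 -b-> q5 -a-> q0 -a-> q6 -a-> q2 -b-> q1 -b-> q3 -a-> q4 -b-> q3 -a-> q4 -b-> q3 -b-> q3

After reading 12 characters, M is in state q3.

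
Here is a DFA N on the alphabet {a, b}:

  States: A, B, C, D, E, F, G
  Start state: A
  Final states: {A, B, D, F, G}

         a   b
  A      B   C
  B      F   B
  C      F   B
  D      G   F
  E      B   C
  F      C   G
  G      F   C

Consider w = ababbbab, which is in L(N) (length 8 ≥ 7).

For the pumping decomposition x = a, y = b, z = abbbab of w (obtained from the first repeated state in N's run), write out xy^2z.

xy^2z = a·b·b·abbbab = abbabbbab.
Reading y = b takes N from B back to B, so after x·y·y the machine is still in B, and z then leads to the accepting state G. Hence abbabbbab ∈ L(N).

abbabbbab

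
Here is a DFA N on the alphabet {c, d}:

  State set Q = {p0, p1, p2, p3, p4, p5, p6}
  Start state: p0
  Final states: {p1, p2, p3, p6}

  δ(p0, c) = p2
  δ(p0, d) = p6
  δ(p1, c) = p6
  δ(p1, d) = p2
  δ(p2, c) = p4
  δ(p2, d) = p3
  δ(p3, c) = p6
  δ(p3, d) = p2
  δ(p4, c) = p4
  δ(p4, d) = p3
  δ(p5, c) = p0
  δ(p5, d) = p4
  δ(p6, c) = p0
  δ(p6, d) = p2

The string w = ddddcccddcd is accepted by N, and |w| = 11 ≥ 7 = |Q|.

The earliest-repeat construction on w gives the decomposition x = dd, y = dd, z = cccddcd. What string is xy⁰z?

xy⁰z = xz = dd·cccddcd = ddcccddcd.
Reading y = dd takes N from p2 back to p2, so after x the machine is still in p2, and z then leads to the accepting state p3. Hence ddcccddcd ∈ L(N).

ddcccddcd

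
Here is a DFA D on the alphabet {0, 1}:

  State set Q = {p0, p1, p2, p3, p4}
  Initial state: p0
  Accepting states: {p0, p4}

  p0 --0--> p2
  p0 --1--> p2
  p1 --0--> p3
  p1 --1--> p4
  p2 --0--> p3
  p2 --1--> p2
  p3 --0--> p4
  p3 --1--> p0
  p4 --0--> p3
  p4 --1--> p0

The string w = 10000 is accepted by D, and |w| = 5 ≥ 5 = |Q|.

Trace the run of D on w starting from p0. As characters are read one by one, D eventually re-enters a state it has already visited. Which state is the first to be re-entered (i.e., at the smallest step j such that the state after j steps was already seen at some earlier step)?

p3

Run of D on w = 1 0 0 0 0:
  step 0: p0  (start)
  step 1: p2  (read 1: p0→p2)
  step 2: p3  (read 0: p2→p3)
  step 3: p4  (read 0: p3→p4)
  step 4: p3  (read 0: p4→p3)   ← first repeat (p3 seen earlier)
  step 5: p4  (read 0: p3→p4)

The earliest repeat is at step j = 4: D is in p3, which it already visited at step i = 2.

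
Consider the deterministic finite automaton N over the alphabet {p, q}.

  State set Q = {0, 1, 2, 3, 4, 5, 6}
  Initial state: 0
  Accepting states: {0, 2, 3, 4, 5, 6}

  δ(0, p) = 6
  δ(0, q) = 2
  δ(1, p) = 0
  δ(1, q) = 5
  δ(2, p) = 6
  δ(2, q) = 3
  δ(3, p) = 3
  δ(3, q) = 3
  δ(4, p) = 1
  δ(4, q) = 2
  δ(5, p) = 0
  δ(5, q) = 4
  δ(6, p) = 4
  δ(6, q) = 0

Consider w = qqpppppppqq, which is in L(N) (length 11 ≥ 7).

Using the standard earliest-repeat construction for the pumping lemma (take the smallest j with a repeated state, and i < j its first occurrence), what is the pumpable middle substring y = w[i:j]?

Run of N on w = q q p p p p p p p q q:
  step 0: 0  (start)
  step 1: 2  (read q: 0→2)
  step 2: 3  (read q: 2→3)
  step 3: 3  (read p: 3→3)   ← first repeat (3 seen earlier)
  step 4: 3  (read p: 3→3)
  step 5: 3  (read p: 3→3)
  step 6: 3  (read p: 3→3)
  step 7: 3  (read p: 3→3)
  step 8: 3  (read p: 3→3)
  step 9: 3  (read p: 3→3)
  step 10: 3  (read q: 3→3)
  step 11: 3  (read q: 3→3)

So i = 2, j = 3, giving x = w[0:2] = qq, y = w[2:3] = p, z = w[3:11] = ppppppqq.
Check: |xy| = 3 ≤ 7 and |y| = 1 ≥ 1. Reading y takes N from 3 back to 3, so every xyⁱz is accepted.

p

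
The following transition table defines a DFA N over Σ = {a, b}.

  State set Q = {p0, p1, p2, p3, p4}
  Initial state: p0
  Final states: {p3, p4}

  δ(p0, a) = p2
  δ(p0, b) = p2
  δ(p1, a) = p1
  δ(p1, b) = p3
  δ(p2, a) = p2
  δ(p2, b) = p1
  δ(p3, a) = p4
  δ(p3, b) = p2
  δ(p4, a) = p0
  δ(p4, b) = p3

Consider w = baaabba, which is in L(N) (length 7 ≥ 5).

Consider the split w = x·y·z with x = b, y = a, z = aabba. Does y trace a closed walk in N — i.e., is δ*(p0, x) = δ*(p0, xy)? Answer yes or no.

yes

Run of N on the first 2 characters of w = b a:
  step 0: p0  (start)
  step 1: p2  (read b: p0→p2)
  step 2: p2  (read a: p2→p2)

After x (step 1): p2. After xy (step 2): p2.
They match, so y = a drives N around a cycle from p2 back to itself; pumping y any number of times keeps N in p2 before reading z, and xyⁱz ∈ L(N) for every i ≥ 0.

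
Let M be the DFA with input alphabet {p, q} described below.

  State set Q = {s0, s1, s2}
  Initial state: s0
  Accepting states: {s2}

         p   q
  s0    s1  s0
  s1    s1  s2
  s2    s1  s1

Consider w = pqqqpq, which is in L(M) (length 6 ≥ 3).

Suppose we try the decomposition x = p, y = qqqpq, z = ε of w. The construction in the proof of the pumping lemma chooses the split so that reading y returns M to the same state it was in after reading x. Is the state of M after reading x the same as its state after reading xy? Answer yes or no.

no

State sequence: s0 -p-> s1 -q-> s2 -q-> s1 -q-> s2 -p-> s1 -q-> s2

After x (step 1): s1. After xy (step 6): s2.
They differ (s1 ≠ s2), so y is not a cycle from the state after x; this split is not the one the pumping-lemma construction produces, and pumping y need not keep the string in L(M).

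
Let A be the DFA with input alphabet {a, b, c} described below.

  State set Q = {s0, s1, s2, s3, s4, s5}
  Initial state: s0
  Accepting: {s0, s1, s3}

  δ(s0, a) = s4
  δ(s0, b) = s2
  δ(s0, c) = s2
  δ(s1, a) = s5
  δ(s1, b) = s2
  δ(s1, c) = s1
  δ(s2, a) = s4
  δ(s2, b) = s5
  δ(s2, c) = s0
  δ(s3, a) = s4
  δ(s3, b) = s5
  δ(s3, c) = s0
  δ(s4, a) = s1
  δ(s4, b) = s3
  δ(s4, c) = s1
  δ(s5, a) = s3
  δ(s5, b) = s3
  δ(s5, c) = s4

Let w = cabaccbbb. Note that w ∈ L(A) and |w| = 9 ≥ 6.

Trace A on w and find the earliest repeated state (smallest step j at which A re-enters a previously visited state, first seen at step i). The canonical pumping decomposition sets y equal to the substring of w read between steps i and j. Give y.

Run of A on w = c a b a c c b b b:
  step 0: s0  (start)
  step 1: s2  (read c: s0→s2)
  step 2: s4  (read a: s2→s4)
  step 3: s3  (read b: s4→s3)
  step 4: s4  (read a: s3→s4)   ← first repeat (s4 seen earlier)
  step 5: s1  (read c: s4→s1)
  step 6: s1  (read c: s1→s1)
  step 7: s2  (read b: s1→s2)
  step 8: s5  (read b: s2→s5)
  step 9: s3  (read b: s5→s3)

So i = 2, j = 4, giving x = w[0:2] = ca, y = w[2:4] = ba, z = w[4:9] = ccbbb.
Check: |xy| = 4 ≤ 6 and |y| = 2 ≥ 1. Reading y takes A from s4 back to s4, so every xyⁱz is accepted.

ba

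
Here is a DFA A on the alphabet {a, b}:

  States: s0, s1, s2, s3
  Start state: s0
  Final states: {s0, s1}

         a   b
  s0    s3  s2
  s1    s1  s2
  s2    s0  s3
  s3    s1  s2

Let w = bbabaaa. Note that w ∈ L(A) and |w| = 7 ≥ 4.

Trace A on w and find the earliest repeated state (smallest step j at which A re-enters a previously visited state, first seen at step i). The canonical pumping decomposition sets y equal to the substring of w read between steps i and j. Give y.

bab

Run of A on w = b b a b a a a:
  step 0: s0  (start)
  step 1: s2  (read b: s0→s2)
  step 2: s3  (read b: s2→s3)
  step 3: s1  (read a: s3→s1)
  step 4: s2  (read b: s1→s2)   ← first repeat (s2 seen earlier)
  step 5: s0  (read a: s2→s0)
  step 6: s3  (read a: s0→s3)
  step 7: s1  (read a: s3→s1)

So i = 1, j = 4, giving x = w[0:1] = b, y = w[1:4] = bab, z = w[4:7] = aaa.
Check: |xy| = 4 ≤ 4 and |y| = 3 ≥ 1. Reading y takes A from s2 back to s2, so every xyⁱz is accepted.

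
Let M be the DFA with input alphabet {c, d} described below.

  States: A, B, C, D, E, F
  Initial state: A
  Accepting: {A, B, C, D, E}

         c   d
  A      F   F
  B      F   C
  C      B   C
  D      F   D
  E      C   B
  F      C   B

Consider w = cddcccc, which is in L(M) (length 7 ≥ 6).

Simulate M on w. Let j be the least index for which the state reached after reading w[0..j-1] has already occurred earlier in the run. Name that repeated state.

B

State sequence: A -c-> F -d-> B -d-> C -c-> B -c-> F -c-> C -c-> B
First repeat at step 4: B was already visited.

The earliest repeat is at step j = 4: M is in B, which it already visited at step i = 2.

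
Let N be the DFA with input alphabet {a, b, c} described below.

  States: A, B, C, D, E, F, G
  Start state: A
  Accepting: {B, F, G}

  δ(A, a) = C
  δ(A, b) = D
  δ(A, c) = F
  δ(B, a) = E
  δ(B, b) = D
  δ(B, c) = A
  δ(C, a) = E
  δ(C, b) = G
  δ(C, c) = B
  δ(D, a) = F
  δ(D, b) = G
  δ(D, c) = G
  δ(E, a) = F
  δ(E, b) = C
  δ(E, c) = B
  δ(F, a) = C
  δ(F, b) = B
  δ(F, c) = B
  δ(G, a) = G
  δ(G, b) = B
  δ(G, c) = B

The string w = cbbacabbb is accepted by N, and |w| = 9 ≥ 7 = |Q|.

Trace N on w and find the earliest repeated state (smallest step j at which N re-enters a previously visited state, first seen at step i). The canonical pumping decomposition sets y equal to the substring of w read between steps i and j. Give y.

Run of N on w = c b b a c a b b b:
  step 0: A  (start)
  step 1: F  (read c: A→F)
  step 2: B  (read b: F→B)
  step 3: D  (read b: B→D)
  step 4: F  (read a: D→F)   ← first repeat (F seen earlier)
  step 5: B  (read c: F→B)
  step 6: E  (read a: B→E)
  step 7: C  (read b: E→C)
  step 8: G  (read b: C→G)
  step 9: B  (read b: G→B)

So i = 1, j = 4, giving x = w[0:1] = c, y = w[1:4] = bba, z = w[4:9] = cabbb.
Check: |xy| = 4 ≤ 7 and |y| = 3 ≥ 1. Reading y takes N from F back to F, so every xyⁱz is accepted.
The DFA has 7 states, so the proof of the pumping lemma guarantees a repeated state among the first 7+1 visited; the segment between the two visits is the pumpable y.

bba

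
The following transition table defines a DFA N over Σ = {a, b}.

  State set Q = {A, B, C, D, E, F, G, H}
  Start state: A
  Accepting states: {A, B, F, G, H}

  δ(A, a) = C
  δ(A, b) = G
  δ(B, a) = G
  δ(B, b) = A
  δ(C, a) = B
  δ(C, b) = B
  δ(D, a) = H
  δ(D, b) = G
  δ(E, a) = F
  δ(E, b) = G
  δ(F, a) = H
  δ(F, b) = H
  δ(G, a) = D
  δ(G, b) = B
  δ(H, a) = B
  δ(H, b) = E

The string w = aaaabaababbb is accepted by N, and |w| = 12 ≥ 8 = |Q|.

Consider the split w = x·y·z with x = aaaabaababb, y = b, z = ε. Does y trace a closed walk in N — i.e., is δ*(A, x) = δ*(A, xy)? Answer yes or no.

no

State sequence: A -a-> C -a-> B -a-> G -a-> D -b-> G -a-> D -a-> H -b-> E -a-> F -b-> H -b-> E -b-> G

After x (step 11): E. After xy (step 12): G.
They differ (E ≠ G), so y is not a cycle from the state after x; this split is not the one the pumping-lemma construction produces, and pumping y need not keep the string in L(N).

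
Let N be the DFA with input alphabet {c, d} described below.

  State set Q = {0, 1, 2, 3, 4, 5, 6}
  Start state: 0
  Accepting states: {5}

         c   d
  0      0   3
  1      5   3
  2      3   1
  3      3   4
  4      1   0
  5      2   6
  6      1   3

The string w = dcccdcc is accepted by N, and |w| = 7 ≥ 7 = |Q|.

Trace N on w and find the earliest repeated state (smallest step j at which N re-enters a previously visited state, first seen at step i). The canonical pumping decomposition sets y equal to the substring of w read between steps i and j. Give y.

State sequence: 0 -d-> 3 -c-> 3 -c-> 3 -c-> 3 -d-> 4 -c-> 1 -c-> 5
First repeat at step 2: 3 was already visited.

So i = 1, j = 2, giving x = w[0:1] = d, y = w[1:2] = c, z = w[2:7] = ccdcc.
Check: |xy| = 2 ≤ 7 and |y| = 1 ≥ 1. Reading y takes N from 3 back to 3, so every xyⁱz is accepted.
The DFA has 7 states, so the proof of the pumping lemma guarantees a repeated state among the first 7+1 visited; the segment between the two visits is the pumpable y.

c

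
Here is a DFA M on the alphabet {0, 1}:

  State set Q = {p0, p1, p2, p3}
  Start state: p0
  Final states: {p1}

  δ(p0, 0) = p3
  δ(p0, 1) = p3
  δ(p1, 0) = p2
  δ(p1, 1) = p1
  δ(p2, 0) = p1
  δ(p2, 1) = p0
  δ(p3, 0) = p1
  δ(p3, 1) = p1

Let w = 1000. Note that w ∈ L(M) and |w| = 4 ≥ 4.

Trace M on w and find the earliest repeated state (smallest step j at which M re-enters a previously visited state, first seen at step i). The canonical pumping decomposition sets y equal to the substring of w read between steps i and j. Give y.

00

State sequence: p0 -1-> p3 -0-> p1 -0-> p2 -0-> p1
First repeat at step 4: p1 was already visited.

So i = 2, j = 4, giving x = w[0:2] = 10, y = w[2:4] = 00, z = w[4:4] = ε.
Check: |xy| = 4 ≤ 4 and |y| = 2 ≥ 1. Reading y takes M from p1 back to p1, so every xyⁱz is accepted.
The DFA has 4 states, so the proof of the pumping lemma guarantees a repeated state among the first 4+1 visited; the segment between the two visits is the pumpable y.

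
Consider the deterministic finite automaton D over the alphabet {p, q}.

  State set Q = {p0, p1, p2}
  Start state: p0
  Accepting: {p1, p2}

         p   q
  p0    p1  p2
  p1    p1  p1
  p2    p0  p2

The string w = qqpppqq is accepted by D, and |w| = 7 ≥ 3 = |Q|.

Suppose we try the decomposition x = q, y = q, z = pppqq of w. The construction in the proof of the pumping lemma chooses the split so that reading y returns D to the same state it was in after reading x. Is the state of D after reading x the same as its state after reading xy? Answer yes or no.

Run of D on the first 2 characters of w = q q:
  step 0: p0  (start)
  step 1: p2  (read q: p0→p2)
  step 2: p2  (read q: p2→p2)

After x (step 1): p2. After xy (step 2): p2.
They match, so y = q drives D around a cycle from p2 back to itself; pumping y any number of times keeps D in p2 before reading z, and xyⁱz ∈ L(D) for every i ≥ 0.

yes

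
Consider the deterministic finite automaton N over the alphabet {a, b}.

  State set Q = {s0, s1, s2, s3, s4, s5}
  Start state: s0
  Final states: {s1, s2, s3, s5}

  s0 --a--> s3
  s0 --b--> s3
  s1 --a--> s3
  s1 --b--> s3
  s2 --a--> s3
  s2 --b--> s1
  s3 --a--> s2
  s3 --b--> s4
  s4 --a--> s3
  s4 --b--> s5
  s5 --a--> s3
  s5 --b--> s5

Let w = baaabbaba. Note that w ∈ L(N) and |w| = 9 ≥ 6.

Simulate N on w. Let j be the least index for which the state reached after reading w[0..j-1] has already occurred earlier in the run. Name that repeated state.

Run of N on w = b a a a b b a b a:
  step 0: s0  (start)
  step 1: s3  (read b: s0→s3)
  step 2: s2  (read a: s3→s2)
  step 3: s3  (read a: s2→s3)   ← first repeat (s3 seen earlier)
  step 4: s2  (read a: s3→s2)
  step 5: s1  (read b: s2→s1)
  step 6: s3  (read b: s1→s3)
  step 7: s2  (read a: s3→s2)
  step 8: s1  (read b: s2→s1)
  step 9: s3  (read a: s1→s3)

The earliest repeat is at step j = 3: N is in s3, which it already visited at step i = 1.
With |Q| = 6, pigeonhole forces a state repeat no later than step 6; the substring read between the first and second visits to that state can be pumped.

s3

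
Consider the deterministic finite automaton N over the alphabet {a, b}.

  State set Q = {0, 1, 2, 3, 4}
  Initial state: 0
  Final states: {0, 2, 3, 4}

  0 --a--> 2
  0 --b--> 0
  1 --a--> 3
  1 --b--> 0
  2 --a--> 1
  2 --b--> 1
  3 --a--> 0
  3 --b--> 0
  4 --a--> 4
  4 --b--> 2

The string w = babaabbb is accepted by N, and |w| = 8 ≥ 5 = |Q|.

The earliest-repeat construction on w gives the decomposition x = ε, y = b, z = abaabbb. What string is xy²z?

bbabaabbb

xy^2z = ε·b·b·abaabbb = bbabaabbb.
Reading y = b takes N from 0 back to 0, so after x·y·y the machine is still in 0, and z then leads to the accepting state 0. Hence bbabaabbb ∈ L(N).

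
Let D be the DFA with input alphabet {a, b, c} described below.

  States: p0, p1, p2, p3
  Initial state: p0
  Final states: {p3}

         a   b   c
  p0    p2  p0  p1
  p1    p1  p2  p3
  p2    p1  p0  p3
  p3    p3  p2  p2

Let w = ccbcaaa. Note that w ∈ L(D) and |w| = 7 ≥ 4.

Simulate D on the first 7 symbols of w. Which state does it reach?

Run of D on the first 7 characters of w = c c b c a a a:
  step 0: p0  (start)
  step 1: p1  (read c: p0→p1)
  step 2: p3  (read c: p1→p3)
  step 3: p2  (read b: p3→p2)
  step 4: p3  (read c: p2→p3)
  step 5: p3  (read a: p3→p3)
  step 6: p3  (read a: p3→p3)
  step 7: p3  (read a: p3→p3)

After reading 7 characters, D is in state p3.
(This kind of state-tracing is the core of the pumping-lemma construction: with 4 states, pigeonhole forces a repeat within the first 4 steps.)

p3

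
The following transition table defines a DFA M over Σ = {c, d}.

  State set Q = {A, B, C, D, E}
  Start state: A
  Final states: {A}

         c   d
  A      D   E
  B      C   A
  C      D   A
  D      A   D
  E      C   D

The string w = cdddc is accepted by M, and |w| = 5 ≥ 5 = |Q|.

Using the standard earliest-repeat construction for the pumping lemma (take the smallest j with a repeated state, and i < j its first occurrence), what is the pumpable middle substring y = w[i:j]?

d

Run of M on w = c d d d c:
  step 0: A  (start)
  step 1: D  (read c: A→D)
  step 2: D  (read d: D→D)   ← first repeat (D seen earlier)
  step 3: D  (read d: D→D)
  step 4: D  (read d: D→D)
  step 5: A  (read c: D→A)

So i = 1, j = 2, giving x = w[0:1] = c, y = w[1:2] = d, z = w[2:5] = ddc.
Check: |xy| = 2 ≤ 5 and |y| = 1 ≥ 1. Reading y takes M from D back to D, so every xyⁱz is accepted.
With |Q| = 5, pigeonhole forces a state repeat no later than step 5; the substring read between the first and second visits to that state can be pumped.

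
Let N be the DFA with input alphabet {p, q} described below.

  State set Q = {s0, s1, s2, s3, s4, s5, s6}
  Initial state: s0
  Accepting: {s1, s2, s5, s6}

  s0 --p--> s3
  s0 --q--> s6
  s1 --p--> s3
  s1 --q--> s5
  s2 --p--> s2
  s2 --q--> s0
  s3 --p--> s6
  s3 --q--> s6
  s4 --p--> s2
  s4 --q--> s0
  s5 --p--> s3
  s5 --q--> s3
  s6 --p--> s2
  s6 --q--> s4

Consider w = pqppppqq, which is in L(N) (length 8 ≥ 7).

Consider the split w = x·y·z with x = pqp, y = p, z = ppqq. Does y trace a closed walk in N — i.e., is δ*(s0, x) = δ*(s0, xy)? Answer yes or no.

yes

Run of N on the first 4 characters of w = p q p p:
  step 0: s0  (start)
  step 1: s3  (read p: s0→s3)
  step 2: s6  (read q: s3→s6)
  step 3: s2  (read p: s6→s2)
  step 4: s2  (read p: s2→s2)

After x (step 3): s2. After xy (step 4): s2.
They match, so y = p drives N around a cycle from s2 back to itself; pumping y any number of times keeps N in s2 before reading z, and xyⁱz ∈ L(N) for every i ≥ 0.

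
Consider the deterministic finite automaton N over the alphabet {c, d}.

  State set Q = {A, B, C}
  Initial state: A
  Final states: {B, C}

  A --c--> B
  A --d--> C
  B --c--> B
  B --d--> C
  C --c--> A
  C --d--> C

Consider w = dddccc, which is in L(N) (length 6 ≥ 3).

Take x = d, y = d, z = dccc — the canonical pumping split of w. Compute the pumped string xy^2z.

xy^2z = d·d·d·dccc = ddddccc.
Reading y = d takes N from C back to C, so after x·y·y the machine is still in C, and z then leads to the accepting state B. Hence ddddccc ∈ L(N).

ddddccc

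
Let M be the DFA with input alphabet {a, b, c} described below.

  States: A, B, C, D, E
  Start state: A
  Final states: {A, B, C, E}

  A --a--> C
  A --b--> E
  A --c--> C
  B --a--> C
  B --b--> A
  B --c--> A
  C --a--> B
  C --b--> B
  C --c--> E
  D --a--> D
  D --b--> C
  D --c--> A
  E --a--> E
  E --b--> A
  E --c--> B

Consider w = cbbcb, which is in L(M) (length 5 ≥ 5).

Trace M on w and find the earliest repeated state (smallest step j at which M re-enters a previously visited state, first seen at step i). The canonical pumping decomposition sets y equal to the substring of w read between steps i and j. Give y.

Run of M on w = c b b c b:
  step 0: A  (start)
  step 1: C  (read c: A→C)
  step 2: B  (read b: C→B)
  step 3: A  (read b: B→A)   ← first repeat (A seen earlier)
  step 4: C  (read c: A→C)
  step 5: B  (read b: C→B)

So i = 0, j = 3, giving x = w[0:0] = ε, y = w[0:3] = cbb, z = w[3:5] = cb.
Check: |xy| = 3 ≤ 5 and |y| = 3 ≥ 1. Reading y takes M from A back to A, so every xyⁱz is accepted.
Since M has 5 states, any run of length ≥ 5 visits 5+1 states, so by pigeonhole some state repeats within the first 5 steps — that repeat gives the pumpable loop.

cbb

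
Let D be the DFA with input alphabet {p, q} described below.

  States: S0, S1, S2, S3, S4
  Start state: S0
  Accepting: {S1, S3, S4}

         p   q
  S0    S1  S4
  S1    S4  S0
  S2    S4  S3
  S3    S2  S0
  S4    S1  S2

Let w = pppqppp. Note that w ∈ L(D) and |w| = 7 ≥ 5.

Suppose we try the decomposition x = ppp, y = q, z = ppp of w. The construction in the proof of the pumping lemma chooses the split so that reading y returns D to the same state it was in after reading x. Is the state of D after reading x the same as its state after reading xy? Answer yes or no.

no

State sequence: S0 -p-> S1 -p-> S4 -p-> S1 -q-> S0

After x (step 3): S1. After xy (step 4): S0.
They differ (S1 ≠ S0), so y is not a cycle from the state after x; this split is not the one the pumping-lemma construction produces, and pumping y need not keep the string in L(D).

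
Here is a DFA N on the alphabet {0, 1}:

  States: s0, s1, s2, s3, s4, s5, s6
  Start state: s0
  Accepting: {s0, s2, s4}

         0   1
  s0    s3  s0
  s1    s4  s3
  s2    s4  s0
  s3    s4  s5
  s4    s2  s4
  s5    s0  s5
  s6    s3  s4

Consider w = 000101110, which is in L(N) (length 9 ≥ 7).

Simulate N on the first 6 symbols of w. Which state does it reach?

Run of N on the first 6 characters of w = 0 0 0 1 0 1:
  step 0: s0  (start)
  step 1: s3  (read 0: s0→s3)
  step 2: s4  (read 0: s3→s4)
  step 3: s2  (read 0: s4→s2)
  step 4: s0  (read 1: s2→s0)
  step 5: s3  (read 0: s0→s3)
  step 6: s5  (read 1: s3→s5)

After reading 6 characters, N is in state s5.
(This kind of state-tracing is the core of the pumping-lemma construction: with 7 states, pigeonhole forces a repeat within the first 7 steps.)

s5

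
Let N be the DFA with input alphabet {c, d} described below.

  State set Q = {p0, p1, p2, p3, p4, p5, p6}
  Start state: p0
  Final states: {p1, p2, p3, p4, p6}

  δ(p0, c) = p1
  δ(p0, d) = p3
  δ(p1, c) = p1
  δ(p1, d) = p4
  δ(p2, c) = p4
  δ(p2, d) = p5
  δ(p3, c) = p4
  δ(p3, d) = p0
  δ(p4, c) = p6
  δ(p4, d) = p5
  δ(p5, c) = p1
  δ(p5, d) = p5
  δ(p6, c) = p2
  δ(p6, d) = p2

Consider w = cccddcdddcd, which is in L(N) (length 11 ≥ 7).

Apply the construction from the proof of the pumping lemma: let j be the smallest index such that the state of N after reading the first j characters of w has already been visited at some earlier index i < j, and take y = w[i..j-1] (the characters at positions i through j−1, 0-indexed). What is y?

Run of N on w = c c c d d c d d d c d:
  step 0: p0  (start)
  step 1: p1  (read c: p0→p1)
  step 2: p1  (read c: p1→p1)   ← first repeat (p1 seen earlier)
  step 3: p1  (read c: p1→p1)
  step 4: p4  (read d: p1→p4)
  step 5: p5  (read d: p4→p5)
  step 6: p1  (read c: p5→p1)
  step 7: p4  (read d: p1→p4)
  step 8: p5  (read d: p4→p5)
  step 9: p5  (read d: p5→p5)
  step 10: p1  (read c: p5→p1)
  step 11: p4  (read d: p1→p4)

So i = 1, j = 2, giving x = w[0:1] = c, y = w[1:2] = c, z = w[2:11] = cddcdddcd.
Check: |xy| = 2 ≤ 7 and |y| = 1 ≥ 1. Reading y takes N from p1 back to p1, so every xyⁱz is accepted.
Since N has 7 states, any run of length ≥ 7 visits 7+1 states, so by pigeonhole some state repeats within the first 7 steps — that repeat gives the pumpable loop.

c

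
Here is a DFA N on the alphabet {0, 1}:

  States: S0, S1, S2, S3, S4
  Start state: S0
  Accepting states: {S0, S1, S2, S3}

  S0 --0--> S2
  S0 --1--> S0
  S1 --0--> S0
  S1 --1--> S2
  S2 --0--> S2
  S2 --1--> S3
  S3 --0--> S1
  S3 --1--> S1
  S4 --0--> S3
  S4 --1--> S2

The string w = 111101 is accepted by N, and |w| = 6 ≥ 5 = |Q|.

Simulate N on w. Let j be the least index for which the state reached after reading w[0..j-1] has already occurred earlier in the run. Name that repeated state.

S0

Run of N on w = 1 1 1 1 0 1:
  step 0: S0  (start)
  step 1: S0  (read 1: S0→S0)   ← first repeat (S0 seen earlier)
  step 2: S0  (read 1: S0→S0)
  step 3: S0  (read 1: S0→S0)
  step 4: S0  (read 1: S0→S0)
  step 5: S2  (read 0: S0→S2)
  step 6: S3  (read 1: S2→S3)

The earliest repeat is at step j = 1: N is in S0, which it already visited at step i = 0.
The DFA has 5 states, so the proof of the pumping lemma guarantees a repeated state among the first 5+1 visited; the segment between the two visits is the pumpable y.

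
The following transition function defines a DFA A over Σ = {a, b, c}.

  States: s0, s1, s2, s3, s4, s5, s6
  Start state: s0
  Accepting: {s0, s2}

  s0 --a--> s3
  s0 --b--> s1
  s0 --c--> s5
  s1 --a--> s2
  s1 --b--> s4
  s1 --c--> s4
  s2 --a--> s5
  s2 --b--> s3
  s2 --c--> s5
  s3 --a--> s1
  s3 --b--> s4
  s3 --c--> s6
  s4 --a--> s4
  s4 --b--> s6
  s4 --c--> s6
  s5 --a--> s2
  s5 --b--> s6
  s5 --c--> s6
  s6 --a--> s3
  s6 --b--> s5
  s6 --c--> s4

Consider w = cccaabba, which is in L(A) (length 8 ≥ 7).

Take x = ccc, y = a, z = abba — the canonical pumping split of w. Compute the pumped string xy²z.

cccaaabba

xy^2z = ccc·a·a·abba = cccaaabba.
Reading y = a takes A from s4 back to s4, so after x·y·y the machine is still in s4, and z then leads to the accepting state s2. Hence cccaaabba ∈ L(A).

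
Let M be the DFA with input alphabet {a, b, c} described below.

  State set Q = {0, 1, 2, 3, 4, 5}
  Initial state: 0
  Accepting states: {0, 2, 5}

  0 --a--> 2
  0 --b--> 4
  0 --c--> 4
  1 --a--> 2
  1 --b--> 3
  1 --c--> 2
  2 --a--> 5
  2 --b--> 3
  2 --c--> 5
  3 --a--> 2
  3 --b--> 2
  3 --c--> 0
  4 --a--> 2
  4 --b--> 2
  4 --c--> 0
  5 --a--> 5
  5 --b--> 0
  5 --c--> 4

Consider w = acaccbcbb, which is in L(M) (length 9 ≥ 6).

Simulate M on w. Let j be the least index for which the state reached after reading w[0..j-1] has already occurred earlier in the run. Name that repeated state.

State sequence: 0 -a-> 2 -c-> 5 -a-> 5 -c-> 4 -c-> 0 -b-> 4 -c-> 0 -b-> 4 -b-> 2
First repeat at step 3: 5 was already visited.

The earliest repeat is at step j = 3: M is in 5, which it already visited at step i = 2.
Since M has 6 states, any run of length ≥ 6 visits 6+1 states, so by pigeonhole some state repeats within the first 6 steps — that repeat gives the pumpable loop.

5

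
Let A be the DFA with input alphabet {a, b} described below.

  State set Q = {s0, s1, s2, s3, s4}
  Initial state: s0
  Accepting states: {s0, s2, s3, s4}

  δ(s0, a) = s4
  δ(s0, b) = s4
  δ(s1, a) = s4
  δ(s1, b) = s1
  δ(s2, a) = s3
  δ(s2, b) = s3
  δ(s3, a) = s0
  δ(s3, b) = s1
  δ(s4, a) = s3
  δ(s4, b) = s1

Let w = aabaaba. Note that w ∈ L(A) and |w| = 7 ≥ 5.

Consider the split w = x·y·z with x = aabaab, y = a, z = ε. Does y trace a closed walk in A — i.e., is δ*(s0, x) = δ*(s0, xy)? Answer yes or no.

State sequence: s0 -a-> s4 -a-> s3 -b-> s1 -a-> s4 -a-> s3 -b-> s1 -a-> s4

After x (step 6): s1. After xy (step 7): s4.
They differ (s1 ≠ s4), so y is not a cycle from the state after x; this split is not the one the pumping-lemma construction produces, and pumping y need not keep the string in L(A).

no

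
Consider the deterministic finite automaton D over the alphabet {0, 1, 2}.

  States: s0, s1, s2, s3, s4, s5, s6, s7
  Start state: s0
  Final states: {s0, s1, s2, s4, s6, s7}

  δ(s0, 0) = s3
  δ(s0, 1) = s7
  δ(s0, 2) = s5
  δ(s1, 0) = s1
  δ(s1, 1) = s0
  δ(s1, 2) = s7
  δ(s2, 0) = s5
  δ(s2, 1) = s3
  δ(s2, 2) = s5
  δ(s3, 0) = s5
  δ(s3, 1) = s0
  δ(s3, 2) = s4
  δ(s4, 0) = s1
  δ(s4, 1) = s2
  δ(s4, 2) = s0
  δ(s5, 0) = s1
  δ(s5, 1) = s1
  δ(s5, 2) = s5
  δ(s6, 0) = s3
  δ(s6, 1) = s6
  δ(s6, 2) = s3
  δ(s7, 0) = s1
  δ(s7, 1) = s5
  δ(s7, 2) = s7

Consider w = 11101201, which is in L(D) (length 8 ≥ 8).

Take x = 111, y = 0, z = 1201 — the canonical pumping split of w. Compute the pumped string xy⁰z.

xy⁰z = xz = 111·1201 = 1111201.
Reading y = 0 takes D from s1 back to s1, so after x the machine is still in s1, and z then leads to the accepting state s0. Hence 1111201 ∈ L(D).

1111201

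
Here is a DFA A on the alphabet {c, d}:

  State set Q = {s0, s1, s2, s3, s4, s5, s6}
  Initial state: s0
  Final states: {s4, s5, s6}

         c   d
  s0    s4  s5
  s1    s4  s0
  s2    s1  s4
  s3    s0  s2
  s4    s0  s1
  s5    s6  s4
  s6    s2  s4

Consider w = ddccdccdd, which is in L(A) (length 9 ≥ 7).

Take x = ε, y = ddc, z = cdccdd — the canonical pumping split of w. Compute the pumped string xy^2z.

ddcddccdccdd

xy^2z = ε·ddc·ddc·cdccdd = ddcddccdccdd.
Reading y = ddc takes A from s0 back to s0, so after x·y·y the machine is still in s0, and z then leads to the accepting state s4. Hence ddcddccdccdd ∈ L(A).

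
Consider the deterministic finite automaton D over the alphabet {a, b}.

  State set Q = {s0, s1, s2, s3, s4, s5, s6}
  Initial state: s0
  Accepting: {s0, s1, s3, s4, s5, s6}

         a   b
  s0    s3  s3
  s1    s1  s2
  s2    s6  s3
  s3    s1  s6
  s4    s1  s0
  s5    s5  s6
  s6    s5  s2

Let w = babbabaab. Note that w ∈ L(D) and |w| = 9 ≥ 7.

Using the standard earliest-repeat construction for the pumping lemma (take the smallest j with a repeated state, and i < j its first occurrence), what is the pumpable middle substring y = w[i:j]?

abb

State sequence: s0 -b-> s3 -a-> s1 -b-> s2 -b-> s3 -a-> s1 -b-> s2 -a-> s6 -a-> s5 -b-> s6
First repeat at step 4: s3 was already visited.

So i = 1, j = 4, giving x = w[0:1] = b, y = w[1:4] = abb, z = w[4:9] = abaab.
Check: |xy| = 4 ≤ 7 and |y| = 3 ≥ 1. Reading y takes D from s3 back to s3, so every xyⁱz is accepted.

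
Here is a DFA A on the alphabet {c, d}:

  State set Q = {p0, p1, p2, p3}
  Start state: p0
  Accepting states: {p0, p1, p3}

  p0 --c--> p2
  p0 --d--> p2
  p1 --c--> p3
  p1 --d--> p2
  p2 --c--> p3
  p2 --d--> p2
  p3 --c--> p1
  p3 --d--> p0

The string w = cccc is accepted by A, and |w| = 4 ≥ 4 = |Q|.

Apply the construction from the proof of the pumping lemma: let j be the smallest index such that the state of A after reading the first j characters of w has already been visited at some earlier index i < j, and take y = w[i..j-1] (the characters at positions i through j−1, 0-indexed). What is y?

cc

Run of A on w = c c c c:
  step 0: p0  (start)
  step 1: p2  (read c: p0→p2)
  step 2: p3  (read c: p2→p3)
  step 3: p1  (read c: p3→p1)
  step 4: p3  (read c: p1→p3)   ← first repeat (p3 seen earlier)

So i = 2, j = 4, giving x = w[0:2] = cc, y = w[2:4] = cc, z = w[4:4] = ε.
Check: |xy| = 4 ≤ 4 and |y| = 2 ≥ 1. Reading y takes A from p3 back to p3, so every xyⁱz is accepted.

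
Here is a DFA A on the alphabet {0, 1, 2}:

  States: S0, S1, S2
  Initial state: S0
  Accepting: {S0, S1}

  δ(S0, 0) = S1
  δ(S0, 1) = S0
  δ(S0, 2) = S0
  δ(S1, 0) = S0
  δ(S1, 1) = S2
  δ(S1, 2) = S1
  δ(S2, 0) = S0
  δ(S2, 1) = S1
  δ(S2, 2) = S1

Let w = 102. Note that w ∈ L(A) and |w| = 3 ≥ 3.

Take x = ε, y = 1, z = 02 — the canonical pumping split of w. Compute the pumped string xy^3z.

11102

xy^3z = ε·1·1·1·02 = 11102.
Reading y = 1 takes A from S0 back to S0, so after x·y·y·y the machine is still in S0, and z then leads to the accepting state S1. Hence 11102 ∈ L(A).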